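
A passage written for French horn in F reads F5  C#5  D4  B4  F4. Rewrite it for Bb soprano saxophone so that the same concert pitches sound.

C5 G#4 A3 F#4 C4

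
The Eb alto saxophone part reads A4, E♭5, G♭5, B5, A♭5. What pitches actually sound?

C4 Gb4 Bbb4 D5 Cb5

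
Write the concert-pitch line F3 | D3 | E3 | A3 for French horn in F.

The French horn in F sounds a perfect fifth below written, so the written part must be a perfect fifth above concert — transpose each note up.
F3 -> C4
D3 -> A3
E3 -> B3
A3 -> E4

C4 A3 B3 E4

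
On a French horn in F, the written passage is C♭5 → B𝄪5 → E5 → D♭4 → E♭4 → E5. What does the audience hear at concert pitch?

The French horn in F sounds a perfect fifth below written, so transpose each written note down a perfect fifth.
Cb5 -> Fb4
B##5 -> E##5
E5 -> A4
Db4 -> Gb3
Eb4 -> Ab3
E5 -> A4

Fb4 E##5 A4 Gb3 Ab3 A4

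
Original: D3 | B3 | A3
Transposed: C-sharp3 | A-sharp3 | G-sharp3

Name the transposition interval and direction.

Take the first pair: D3 → C#3. D to C spans 2 letter names, so the interval is some kind of second.
C#3 to D3 is 1 semitone, which makes it a minor second; the second version is lower, so the direction is down.
Checking another pair — A3 → G#3 — gives the same interval.

down a minor second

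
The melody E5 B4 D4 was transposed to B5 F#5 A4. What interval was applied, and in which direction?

up a perfect fifth

From E5 to B5 is 5 letter names — a fifth of some quality.
E5 to B5 is 7 semitones, which makes it a perfect fifth; the second version is higher, so the direction is up.
Checking another pair — D4 → A4 — gives the same interval.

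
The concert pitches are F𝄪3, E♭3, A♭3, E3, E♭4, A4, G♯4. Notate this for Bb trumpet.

G##3 F3 Bb3 F#3 F4 B4 A#4

The Bb trumpet sounds a major second below written, so the written part must be a major second above concert — transpose each note up.
F##3 to G##3
Eb3 to F3
Ab3 to Bb3
E3 to F#3
Eb4 to F4
A4 to B4
G#4 to A#4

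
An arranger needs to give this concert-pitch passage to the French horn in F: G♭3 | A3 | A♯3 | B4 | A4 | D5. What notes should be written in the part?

The French horn in F sounds a perfect fifth below written, so the written part must be a perfect fifth above concert — transpose each note up.
Gb3 to Db4
A3 to E4
A#3 to E#4
B4 to F#5
A4 to E5
D5 to A5

Db4 E4 E#4 F#5 E5 A5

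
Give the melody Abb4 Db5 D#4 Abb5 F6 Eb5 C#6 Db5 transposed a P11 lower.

Abb4: an eleventh down reaches E, and 17 semitones makes it Ebb3.
A perfect eleventh down from Db5 gives Ab3.
D#4: an eleventh down reaches A, and 17 semitones makes it A#2.
Abb5 down a perfect eleventh is Ebb4.
F6: an eleventh down reaches C, and 17 semitones makes it C5.
A perfect eleventh down from Eb5 gives Bb3.
A perfect eleventh down from C#6 gives G#4.
Db5 down a perfect eleventh is Ab3.

Ebb3 Ab3 A#2 Ebb4 C5 Bb3 G#4 Ab3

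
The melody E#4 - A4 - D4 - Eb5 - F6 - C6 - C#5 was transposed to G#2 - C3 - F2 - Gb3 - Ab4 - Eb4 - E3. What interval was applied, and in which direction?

down a major thirteenth

From E#4 to G#2 is 13 letter names — a thirteenth of some quality.
G#2 to E#4 is 21 semitones, which makes it a major thirteenth; the second version is lower, so the direction is down.
Checking another pair — C#5 → E3 — gives the same interval.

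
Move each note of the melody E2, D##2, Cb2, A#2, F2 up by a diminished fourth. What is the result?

E2 to Ab2
D##2 to G#2
Cb2 to Fbb2
A#2 to D3
F2 to Bbb2

Ab2 G#2 Fbb2 D3 Bbb2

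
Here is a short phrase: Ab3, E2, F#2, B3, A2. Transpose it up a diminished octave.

Ab3 -> Abb4
E2 -> Eb3
F#2 -> F3
B3 -> Bb4
A2 -> Ab3

Abb4 Eb3 F3 Bb4 Ab3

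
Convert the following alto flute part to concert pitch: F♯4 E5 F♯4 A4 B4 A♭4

C#4 B4 C#4 E4 F#4 Eb4

Written C4 on the alto flute sounds as G3, a perfect fourth lower; apply that shift to every note.
F#4 → C#4
E5 → B4
F#4 → C#4
A4 → E4
B4 → F#4
Ab4 → Eb4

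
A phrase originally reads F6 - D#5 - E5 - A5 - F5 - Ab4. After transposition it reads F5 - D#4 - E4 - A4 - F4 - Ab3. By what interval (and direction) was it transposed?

Take the first pair: F6 → F5. F to F spans 8 letter names, so the interval is some kind of octave.
F5 to F6 is 12 semitones, which makes it a perfect octave; the second version is lower, so the direction is down.
Checking another pair — Ab4 → Ab3 — gives the same interval.

down a perfect octave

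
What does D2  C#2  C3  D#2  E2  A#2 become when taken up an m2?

D2 -> Eb2
C#2 -> D2
C3 -> Db3
D#2 -> E2
E2 -> F2
A#2 -> B2

Eb2 D2 Db3 E2 F2 B2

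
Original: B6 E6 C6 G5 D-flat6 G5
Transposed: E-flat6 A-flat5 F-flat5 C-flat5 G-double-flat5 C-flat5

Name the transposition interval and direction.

Take the first pair: B6 → Eb6. B to E spans 5 letter names, so the interval is some kind of fifth.
Eb6 to B6 is 8 semitones, which makes it an augmented fifth; the second version is lower, so the direction is down.
Checking another pair — G5 → Cb5 — gives the same interval.

down an augmented fifth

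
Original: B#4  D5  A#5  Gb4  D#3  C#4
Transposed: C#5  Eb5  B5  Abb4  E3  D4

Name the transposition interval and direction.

up a minor second

Take the first pair: B#4 → C#5. B to C spans 2 letter names, so the interval is some kind of second.
B#4 to C#5 is 1 semitone, which makes it a minor second; the second version is higher, so the direction is up.
Checking another pair — C#4 → D4 — gives the same interval.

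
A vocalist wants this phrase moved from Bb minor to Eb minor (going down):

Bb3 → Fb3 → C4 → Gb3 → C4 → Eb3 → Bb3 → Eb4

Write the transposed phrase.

Eb3 Bbb2 F3 Cb3 F3 Ab2 Eb3 Ab3

Bb minor to Eb minor down is a perfect fifth, so every note moves down by that interval.
Bb3 gives Eb3
Fb3 gives Bbb2
C4 gives F3
Gb3 gives Cb3
C4 gives F3
Eb3 gives Ab2
Bb3 gives Eb3
Eb4 gives Ab3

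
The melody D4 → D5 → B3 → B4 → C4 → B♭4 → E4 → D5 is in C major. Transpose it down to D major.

C major to D major down is a minor seventh, so every note moves down by that interval.
D4 to E3
D5 to E4
B3 to C#3
B4 to C#4
C4 to D3
Bb4 to C4
E4 to F#3
D5 to E4

E3 E4 C#3 C#4 D3 C4 F#3 E4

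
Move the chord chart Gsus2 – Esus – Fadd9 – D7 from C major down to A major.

C major down to A major is a minor third; each chord root moves by that interval while the quality stays the same.
Gsus2: root G down a minor third → E, giving Esus2.
Esus: root E down a minor third → C#, giving C#sus.
Fadd9: root F down a minor third → D, giving Dadd9.
D7: root D down a minor third → B, giving B7.

Esus2 C#sus Dadd9 B7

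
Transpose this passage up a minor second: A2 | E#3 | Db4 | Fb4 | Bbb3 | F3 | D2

Bb2 F#3 Ebb4 Gbb4 Cbb4 Gb3 Eb2

A2 → Bb2
E#3 → F#3
Db4 → Ebb4
Fb4 → Gbb4
Bbb3 → Cbb4
F3 → Gb3
D2 → Eb2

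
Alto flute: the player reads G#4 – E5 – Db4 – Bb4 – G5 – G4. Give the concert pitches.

Written C4 on the alto flute sounds as G3, a perfect fourth lower; apply that shift to every note.
G#4 → D#4
E5 → B4
Db4 → Ab3
Bb4 → F4
G5 → D5
G4 → D4

D#4 B4 Ab3 F4 D5 D4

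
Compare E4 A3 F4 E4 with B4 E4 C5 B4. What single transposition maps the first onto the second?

up a perfect fifth

Take the first pair: E4 → B4. E to B spans 5 letter names, so the interval is some kind of fifth.
E4 to B4 is 7 semitones, which makes it a perfect fifth; the second version is higher, so the direction is up.
Checking another pair — E4 → B4 — gives the same interval.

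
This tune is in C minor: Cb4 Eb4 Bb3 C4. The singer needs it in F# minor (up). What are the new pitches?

From C up to F# is an augmented fourth; apply that to each pitch.
Cb4 gives F4
Eb4 gives A4
Bb3 gives E4
C4 gives F#4

F4 A4 E4 F#4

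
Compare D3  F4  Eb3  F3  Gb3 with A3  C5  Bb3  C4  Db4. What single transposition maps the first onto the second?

From D3 to A3 is 5 letter names — a fifth of some quality.
D3 to A3 is 7 semitones, which makes it a perfect fifth; the second version is higher, so the direction is up.
Checking another pair — Gb3 → Db4 — gives the same interval.

up a perfect fifth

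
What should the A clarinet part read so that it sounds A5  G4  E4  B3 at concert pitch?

Written C4 sounds as A3 on the A clarinet, so concert pitches are written a minor third up.
A5 → C6
G4 → Bb4
E4 → G4
B3 → D4

C6 Bb4 G4 D4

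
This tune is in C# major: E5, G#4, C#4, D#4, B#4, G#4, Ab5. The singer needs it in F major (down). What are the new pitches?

C# major to F major down is an augmented fifth, so every note moves down by that interval.
E5 → Ab4
G#4 → C4
C#4 → F3
D#4 → G3
B#4 → E4
G#4 → C4
Ab5 → Dbb5

Ab4 C4 F3 G3 E4 C4 Dbb5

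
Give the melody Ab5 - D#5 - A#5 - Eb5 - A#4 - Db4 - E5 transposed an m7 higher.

Gb6 C#6 G#6 Db6 G#5 Cb5 D6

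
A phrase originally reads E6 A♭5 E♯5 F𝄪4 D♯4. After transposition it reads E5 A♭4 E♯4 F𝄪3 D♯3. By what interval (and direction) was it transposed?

Take the first pair: E6 → E5. E to E spans 8 letter names, so the interval is some kind of octave.
E5 to E6 is 12 semitones, which makes it a perfect octave; the second version is lower, so the direction is down.
Checking another pair — D#4 → D#3 — gives the same interval.

down a perfect octave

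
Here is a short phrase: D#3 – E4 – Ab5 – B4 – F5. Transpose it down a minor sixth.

D#3: a sixth down reaches F, and 8 semitones makes it F##2.
E4: a sixth down reaches G, and 8 semitones makes it G#3.
Ab5: a sixth down reaches C, and 8 semitones makes it C5.
B4: a sixth down reaches D, and 8 semitones makes it D#4.
F5 down a minor sixth is A4.

F##2 G#3 C5 D#4 A4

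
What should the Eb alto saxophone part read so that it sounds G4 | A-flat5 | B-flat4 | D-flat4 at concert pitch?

E5 F6 G5 Bb4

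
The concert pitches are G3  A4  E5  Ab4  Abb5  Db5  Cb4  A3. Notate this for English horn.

Written C4 sounds as F3 on the English horn, so concert pitches are written a perfect fifth up.
G3 → D4
A4 → E5
E5 → B5
Ab4 → Eb5
Abb5 → Ebb6
Db5 → Ab5
Cb4 → Gb4
A3 → E4

D4 E5 B5 Eb5 Ebb6 Ab5 Gb4 E4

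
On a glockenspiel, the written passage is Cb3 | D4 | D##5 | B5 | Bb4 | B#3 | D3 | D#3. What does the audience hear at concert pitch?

Cb5 D6 D##7 B7 Bb6 B#5 D5 D#5

Written C4 on the glockenspiel sounds as C6, a perfect fifteenth higher; apply that shift to every note.
Cb3 becomes Cb5
D4 becomes D6
D##5 becomes D##7
B5 becomes B7
Bb4 becomes Bb6
B#3 becomes B#5
D3 becomes D5
D#3 becomes D#5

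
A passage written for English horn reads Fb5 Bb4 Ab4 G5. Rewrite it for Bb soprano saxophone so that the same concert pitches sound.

Cb5 F4 Eb4 D5

First find concert pitch: the English horn sounds a perfect fifth below written, so Fb5 Bb4 Ab4 G5 sounds Bbb4 Eb4 Db4 C5.
Then write for Bb soprano saxophone: it sounds a major second below written, so the part must be a major second above concert.
Bbb4 → Cb5
Eb4 → F4
Db4 → Eb4
C5 → D5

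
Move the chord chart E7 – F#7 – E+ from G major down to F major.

D7 E7 D+

G major down to F major is a major second; each chord root moves by that interval while the quality stays the same.
E7: root E down a major second → D, giving D7.
F#7: root F# down a major second → E, giving E7.
E+: root E down a major second → D, giving D+.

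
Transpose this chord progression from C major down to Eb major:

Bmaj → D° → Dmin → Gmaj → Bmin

C major down to Eb major is a major sixth; each chord root moves by that interval while the quality stays the same.
Bmaj: root B down a major sixth → D, giving Dmaj.
D°: root D down a major sixth → F, giving F°.
Dmin: root D down a major sixth → F, giving Fmin.
Gmaj: root G down a major sixth → Bb, giving Bbmaj.
Bmin: root B down a major sixth → D, giving Dmin.

Dmaj F° Fmin Bbmaj Dmin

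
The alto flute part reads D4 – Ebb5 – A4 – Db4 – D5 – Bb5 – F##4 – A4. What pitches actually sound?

A3 Bbb4 E4 Ab3 A4 F5 C##4 E4

The alto flute sounds a perfect fourth below written, so transpose each written note down a perfect fourth.
D4 becomes A3
Ebb5 becomes Bbb4
A4 becomes E4
Db4 becomes Ab3
D5 becomes A4
Bb5 becomes F5
F##4 becomes C##4
A4 becomes E4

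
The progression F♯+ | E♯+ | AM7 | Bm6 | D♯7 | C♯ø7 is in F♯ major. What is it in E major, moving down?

F♯ major down to E major is a major second; each chord root moves by that interval while the quality stays the same.
F♯+: root F♯ down a major second → E, giving E+.
E♯+: root E♯ down a major second → D#, giving D#+.
AM7: root A down a major second → G, giving GM7.
Bm6: root B down a major second → A, giving Am6.
D♯7: root D♯ down a major second → C#, giving C#7.
C♯ø7: root C♯ down a major second → B, giving Bø7.

E+ D#+ GM7 Am6 C#7 Bø7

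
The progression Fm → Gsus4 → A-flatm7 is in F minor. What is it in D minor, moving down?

Dm Esus4 Fm7

F minor down to D minor is a minor third; each chord root moves by that interval while the quality stays the same.
Fm: root F down a minor third → D, giving Dm.
Gsus4: root G down a minor third → E, giving Esus4.
A-flatm7: root A-flat down a minor third → F, giving Fm7.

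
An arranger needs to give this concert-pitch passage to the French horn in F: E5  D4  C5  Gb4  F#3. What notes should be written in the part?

The French horn in F sounds a perfect fifth below written, so the written part must be a perfect fifth above concert — transpose each note up.
E5 -> B5
D4 -> A4
C5 -> G5
Gb4 -> Db5
F#3 -> C#4

B5 A4 G5 Db5 C#4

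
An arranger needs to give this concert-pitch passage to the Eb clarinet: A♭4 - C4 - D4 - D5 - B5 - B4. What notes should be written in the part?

Written C4 sounds as Eb4 on the Eb clarinet, so concert pitches are written a minor third down.
Ab4 becomes F4
C4 becomes A3
D4 becomes B3
D5 becomes B4
B5 becomes G#5
B4 becomes G#4

F4 A3 B3 B4 G#5 G#4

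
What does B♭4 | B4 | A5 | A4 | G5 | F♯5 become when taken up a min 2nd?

Cb5 C5 Bb5 Bb4 Ab5 G5

Bb4 becomes Cb5
B4 becomes C5
A5 becomes Bb5
A4 becomes Bb4
G5 becomes Ab5
F#5 becomes G5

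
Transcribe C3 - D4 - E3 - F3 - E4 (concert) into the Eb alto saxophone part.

The Eb alto saxophone sounds a major sixth below written, so the written part must be a major sixth above concert — transpose each note up.
C3 becomes A3
D4 becomes B4
E3 becomes C#4
F3 becomes D4
E4 becomes C#5

A3 B4 C#4 D4 C#5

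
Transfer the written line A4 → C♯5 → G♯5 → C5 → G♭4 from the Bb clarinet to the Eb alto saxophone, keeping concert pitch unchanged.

E5 G#5 D#6 G5 Db5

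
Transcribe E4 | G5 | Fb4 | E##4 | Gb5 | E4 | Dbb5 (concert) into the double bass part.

The double bass sounds a perfect octave below written, so the written part must be a perfect octave above concert — transpose each note up.
E4 → E5
G5 → G6
Fb4 → Fb5
E##4 → E##5
Gb5 → Gb6
E4 → E5
Dbb5 → Dbb6

E5 G6 Fb5 E##5 Gb6 E5 Dbb6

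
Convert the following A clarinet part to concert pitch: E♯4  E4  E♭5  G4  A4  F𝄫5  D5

The A clarinet sounds a minor third below written, so transpose each written note down a minor third.
E#4 becomes C##4
E4 becomes C#4
Eb5 becomes C5
G4 becomes E4
A4 becomes F#4
Fbb5 becomes Dbb5
D5 becomes B4

C##4 C#4 C5 E4 F#4 Dbb5 B4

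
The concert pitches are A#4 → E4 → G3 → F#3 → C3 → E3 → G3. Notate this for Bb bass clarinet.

B#5 F#5 A4 G#4 D4 F#4 A4

Written C4 sounds as Bb2 on the Bb bass clarinet, so concert pitches are written a major ninth up.
A#4 becomes B#5
E4 becomes F#5
G3 becomes A4
F#3 becomes G#4
C3 becomes D4
E3 becomes F#4
G3 becomes A4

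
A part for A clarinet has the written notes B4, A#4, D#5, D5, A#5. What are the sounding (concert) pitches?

G#4 F##4 B#4 B4 F##5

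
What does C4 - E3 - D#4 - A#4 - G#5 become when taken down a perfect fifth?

C4 gives F3
E3 gives A2
D#4 gives G#3
A#4 gives D#4
G#5 gives C#5

F3 A2 G#3 D#4 C#5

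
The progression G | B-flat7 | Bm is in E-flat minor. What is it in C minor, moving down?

E G7 G#m

E-flat minor down to C minor is a minor third; each chord root moves by that interval while the quality stays the same.
G: root G down a minor third → E, giving E.
B-flat7: root B-flat down a minor third → G, giving G7.
Bm: root B down a minor third → G#, giving G#m.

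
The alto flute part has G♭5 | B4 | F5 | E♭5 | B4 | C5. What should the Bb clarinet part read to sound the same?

Eb5 G#4 D5 C5 G#4 A4

First find concert pitch: the alto flute sounds a perfect fourth below written, so G♭5 B4 F5 E♭5 B4 C5 sounds Db5 F#4 C5 Bb4 F#4 G4.
Then write for Bb clarinet: it sounds a major second below written, so the part must be a major second above concert.
Db5 → Eb5
F#4 → G#4
C5 → D5
Bb4 → C5
F#4 → G#4
G4 → A4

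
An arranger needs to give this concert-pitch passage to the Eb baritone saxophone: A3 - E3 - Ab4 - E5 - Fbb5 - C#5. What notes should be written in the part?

F#5 C#5 F6 C#7 Dbb7 A#6

Written C4 sounds as Eb2 on the Eb baritone saxophone, so concert pitches are written a major thirteenth up.
A3 -> F#5
E3 -> C#5
Ab4 -> F6
E5 -> C#7
Fbb5 -> Dbb7
C#5 -> A#6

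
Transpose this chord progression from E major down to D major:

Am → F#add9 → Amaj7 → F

Gm Eadd9 Gmaj7 Eb

E major down to D major is a major second; each chord root moves by that interval while the quality stays the same.
Am: root A down a major second → G, giving Gm.
F#add9: root F# down a major second → E, giving Eadd9.
Amaj7: root A down a major second → G, giving Gmaj7.
F: root F down a major second → Eb, giving Eb.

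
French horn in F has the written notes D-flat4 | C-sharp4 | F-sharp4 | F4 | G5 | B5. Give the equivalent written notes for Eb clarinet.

Eb3 D#3 G#3 G3 A4 C#5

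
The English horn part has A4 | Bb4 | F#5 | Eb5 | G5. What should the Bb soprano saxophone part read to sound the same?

E4 F4 C#5 Bb4 D5

First find concert pitch: the English horn sounds a perfect fifth below written, so A4 Bb4 F#5 Eb5 G5 sounds D4 Eb4 B4 Ab4 C5.
Then write for Bb soprano saxophone: it sounds a major second below written, so the part must be a major second above concert.
D4 → E4
Eb4 → F4
B4 → C#5
Ab4 → Bb4
C5 → D5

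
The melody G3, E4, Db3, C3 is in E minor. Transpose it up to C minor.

Eb4 C5 Bbb3 Ab3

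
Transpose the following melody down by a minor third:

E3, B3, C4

C#3 G#3 A3

E3 to C#3
B3 to G#3
C4 to A3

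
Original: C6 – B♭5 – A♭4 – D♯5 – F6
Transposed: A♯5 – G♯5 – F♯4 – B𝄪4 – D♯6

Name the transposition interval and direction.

From C6 to A#5 is 3 letter names — a third of some quality.
A#5 to C6 is 2 semitones, which makes it a diminished third; the second version is lower, so the direction is down.
Checking another pair — F6 → D#6 — gives the same interval.

down a diminished third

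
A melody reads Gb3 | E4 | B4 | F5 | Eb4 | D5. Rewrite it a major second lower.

Fb3 D4 A4 Eb5 Db4 C5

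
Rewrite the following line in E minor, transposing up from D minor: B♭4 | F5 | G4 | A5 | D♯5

D minor to E minor up is a major second, so every note moves up by that interval.
Bb4 to C5
F5 to G5
G4 to A4
A5 to B5
D#5 to E#5

C5 G5 A4 B5 E#5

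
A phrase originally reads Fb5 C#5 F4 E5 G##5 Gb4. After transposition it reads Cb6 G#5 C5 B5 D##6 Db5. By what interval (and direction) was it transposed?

up a perfect fifth

Take the first pair: Fb5 → Cb6. F to C spans 5 letter names, so the interval is some kind of fifth.
Fb5 to Cb6 is 7 semitones, which makes it a perfect fifth; the second version is higher, so the direction is up.
Checking another pair — Gb4 → Db5 — gives the same interval.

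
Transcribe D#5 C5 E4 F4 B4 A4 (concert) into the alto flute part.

Written C4 sounds as G3 on the alto flute, so concert pitches are written a perfect fourth up.
D#5 -> G#5
C5 -> F5
E4 -> A4
F4 -> Bb4
B4 -> E5
A4 -> D5

G#5 F5 A4 Bb4 E5 D5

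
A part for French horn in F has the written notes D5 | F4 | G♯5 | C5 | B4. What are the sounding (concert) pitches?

The French horn in F sounds a perfect fifth below written, so transpose each written note down a perfect fifth.
D5 → G4
F4 → Bb3
G#5 → C#5
C5 → F4
B4 → E4

G4 Bb3 C#5 F4 E4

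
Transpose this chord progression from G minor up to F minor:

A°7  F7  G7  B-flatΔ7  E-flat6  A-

G°7 Eb7 F7 AbΔ7 Db6 G-

G minor up to F minor is a minor seventh; each chord root moves by that interval while the quality stays the same.
A°7: root A up a minor seventh → G, giving G°7.
F7: root F up a minor seventh → Eb, giving Eb7.
G7: root G up a minor seventh → F, giving F7.
B-flatΔ7: root B-flat up a minor seventh → Ab, giving AbΔ7.
E-flat6: root E-flat up a minor seventh → Db, giving Db6.
A-: root A up a minor seventh → G, giving G-.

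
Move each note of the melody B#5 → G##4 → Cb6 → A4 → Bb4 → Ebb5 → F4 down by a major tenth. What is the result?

G#4 E#3 Abb4 F3 Gb3 Cbb4 Db3

B#5 down a major tenth is G#4.
G##4 down a major tenth is E#3.
A major tenth down from Cb6 gives Abb4.
A major tenth down from A4 gives F3.
Bb4 down a major tenth is Gb3.
Ebb5: a tenth down reaches C, and 16 semitones makes it Cbb4.
F4 down a major tenth is Db3.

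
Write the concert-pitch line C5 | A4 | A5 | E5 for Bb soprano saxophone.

Written C4 sounds as Bb3 on the Bb soprano saxophone, so concert pitches are written a major second up.
C5 becomes D5
A4 becomes B4
A5 becomes B5
E5 becomes F#5

D5 B4 B5 F#5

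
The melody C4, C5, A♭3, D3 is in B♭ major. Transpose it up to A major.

B4 B5 G4 C#4

B♭ major to A major up is a major seventh, so every note moves up by that interval.
C4 gives B4
C5 gives B5
Ab3 gives G4
D3 gives C#4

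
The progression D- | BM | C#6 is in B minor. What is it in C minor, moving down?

Eb- CM D6

B minor down to C minor is a major seventh; each chord root moves by that interval while the quality stays the same.
D-: root D down a major seventh → Eb, giving Eb-.
BM: root B down a major seventh → C, giving CM.
C#6: root C# down a major seventh → D, giving D6.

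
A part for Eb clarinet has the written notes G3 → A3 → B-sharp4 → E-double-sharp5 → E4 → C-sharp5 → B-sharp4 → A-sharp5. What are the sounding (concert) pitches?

Written C4 on the Eb clarinet sounds as Eb4, a minor third higher; apply that shift to every note.
G3 to Bb3
A3 to C4
B#4 to D#5
E##5 to G##5
E4 to G4
C#5 to E5
B#4 to D#5
A#5 to C#6

Bb3 C4 D#5 G##5 G4 E5 D#5 C#6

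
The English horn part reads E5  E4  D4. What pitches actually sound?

The English horn sounds a perfect fifth below written, so transpose each written note down a perfect fifth.
E5 to A4
E4 to A3
D4 to G3

A4 A3 G3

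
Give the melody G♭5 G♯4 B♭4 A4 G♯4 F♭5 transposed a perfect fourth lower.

Gb5 gives Db5
G#4 gives D#4
Bb4 gives F4
A4 gives E4
G#4 gives D#4
Fb5 gives Cb5

Db5 D#4 F4 E4 D#4 Cb5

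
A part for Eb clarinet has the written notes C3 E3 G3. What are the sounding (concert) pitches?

Written C4 on the Eb clarinet sounds as Eb4, a minor third higher; apply that shift to every note.
C3 to Eb3
E3 to G3
G3 to Bb3

Eb3 G3 Bb3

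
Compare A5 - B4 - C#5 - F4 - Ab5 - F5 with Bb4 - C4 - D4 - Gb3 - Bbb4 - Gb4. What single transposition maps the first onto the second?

Take the first pair: A5 → Bb4. A to B spans 7 letter names, so the interval is some kind of seventh.
Bb4 to A5 is 11 semitones, which makes it a major seventh; the second version is lower, so the direction is down.
Checking another pair — F5 → Gb4 — gives the same interval.

down a major seventh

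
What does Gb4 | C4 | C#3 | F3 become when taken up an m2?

Gb4 to Abb4
C4 to Db4
C#3 to D3
F3 to Gb3

Abb4 Db4 D3 Gb3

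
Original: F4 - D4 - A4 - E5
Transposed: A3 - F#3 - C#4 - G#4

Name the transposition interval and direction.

From F4 to A3 is 6 letter names — a sixth of some quality.
A3 to F4 is 8 semitones, which makes it a minor sixth; the second version is lower, so the direction is down.
Checking another pair — E5 → G#4 — gives the same interval.

down a minor sixth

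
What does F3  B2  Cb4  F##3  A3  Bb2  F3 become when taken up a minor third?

F3 to Ab3
B2 to D3
Cb4 to Ebb4
F##3 to A#3
A3 to C4
Bb2 to Db3
F3 to Ab3

Ab3 D3 Ebb4 A#3 C4 Db3 Ab3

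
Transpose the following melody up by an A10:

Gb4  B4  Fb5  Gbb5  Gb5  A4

B5 D##6 A6 Bb6 B6 C##6

An augmented tenth up from Gb4 gives B5.
B4: a tenth up reaches D, and 17 semitones makes it D##6.
An augmented tenth up from Fb5 gives A6.
Gbb5: a tenth up reaches B, and 17 semitones makes it Bb6.
Gb5 up an augmented tenth is B6.
A4 up an augmented tenth is C##6.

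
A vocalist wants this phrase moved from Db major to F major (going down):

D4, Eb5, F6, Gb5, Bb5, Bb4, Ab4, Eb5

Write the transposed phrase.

From Db down to F is a minor sixth; apply that to each pitch.
D4 becomes F#3
Eb5 becomes G4
F6 becomes A5
Gb5 becomes Bb4
Bb5 becomes D5
Bb4 becomes D4
Ab4 becomes C4
Eb5 becomes G4

F#3 G4 A5 Bb4 D5 D4 C4 G4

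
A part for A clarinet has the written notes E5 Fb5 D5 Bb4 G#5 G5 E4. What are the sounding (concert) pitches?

C#5 Db5 B4 G4 E#5 E5 C#4

Written C4 on the A clarinet sounds as A3, a minor third lower; apply that shift to every note.
E5 to C#5
Fb5 to Db5
D5 to B4
Bb4 to G4
G#5 to E#5
G5 to E5
E4 to C#4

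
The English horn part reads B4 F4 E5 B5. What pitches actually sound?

The English horn sounds a perfect fifth below written, so transpose each written note down a perfect fifth.
B4 -> E4
F4 -> Bb3
E5 -> A4
B5 -> E5

E4 Bb3 A4 E5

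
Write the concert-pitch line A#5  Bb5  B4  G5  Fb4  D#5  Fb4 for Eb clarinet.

Written C4 sounds as Eb4 on the Eb clarinet, so concert pitches are written a minor third down.
A#5 → F##5
Bb5 → G5
B4 → G#4
G5 → E5
Fb4 → Db4
D#5 → B#4
Fb4 → Db4

F##5 G5 G#4 E5 Db4 B#4 Db4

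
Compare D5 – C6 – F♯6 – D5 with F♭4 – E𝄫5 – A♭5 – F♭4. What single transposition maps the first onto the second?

down an augmented sixth

From D5 to Fb4 is 6 letter names — a sixth of some quality.
Fb4 to D5 is 10 semitones, which makes it an augmented sixth; the second version is lower, so the direction is down.
Checking another pair — D5 → Fb4 — gives the same interval.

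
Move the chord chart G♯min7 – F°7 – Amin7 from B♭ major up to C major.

A#min7 G°7 Bmin7

B♭ major up to C major is a major second; each chord root moves by that interval while the quality stays the same.
G♯min7: root G♯ up a major second → A#, giving A#min7.
F°7: root F up a major second → G, giving G°7.
Amin7: root A up a major second → B, giving Bmin7.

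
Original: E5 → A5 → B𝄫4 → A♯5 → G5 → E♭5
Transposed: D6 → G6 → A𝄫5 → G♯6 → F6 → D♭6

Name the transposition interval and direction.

up a minor seventh

From E5 to D6 is 7 letter names — a seventh of some quality.
E5 to D6 is 10 semitones, which makes it a minor seventh; the second version is higher, so the direction is up.
Checking another pair — Eb5 → Db6 — gives the same interval.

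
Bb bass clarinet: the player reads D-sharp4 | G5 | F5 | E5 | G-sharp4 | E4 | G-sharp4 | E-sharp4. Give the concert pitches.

C#3 F4 Eb4 D4 F#3 D3 F#3 D#3

Written C4 on the Bb bass clarinet sounds as Bb2, a major ninth lower; apply that shift to every note.
D#4 becomes C#3
G5 becomes F4
F5 becomes Eb4
E5 becomes D4
G#4 becomes F#3
E4 becomes D3
G#4 becomes F#3
E#4 becomes D#3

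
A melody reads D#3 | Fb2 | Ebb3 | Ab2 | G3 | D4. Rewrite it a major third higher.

F##3 Ab2 Gb3 C3 B3 F#4

D#3 becomes F##3
Fb2 becomes Ab2
Ebb3 becomes Gb3
Ab2 becomes C3
G3 becomes B3
D4 becomes F#4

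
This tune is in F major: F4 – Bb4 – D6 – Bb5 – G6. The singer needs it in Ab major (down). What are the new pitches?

F major to Ab major down is a major sixth, so every note moves down by that interval.
F4 gives Ab3
Bb4 gives Db4
D6 gives F5
Bb5 gives Db5
G6 gives Bb5

Ab3 Db4 F5 Db5 Bb5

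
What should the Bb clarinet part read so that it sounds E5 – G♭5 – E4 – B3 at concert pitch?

F#5 Ab5 F#4 C#4

The Bb clarinet sounds a major second below written, so the written part must be a major second above concert — transpose each note up.
E5 → F#5
Gb5 → Ab5
E4 → F#4
B3 → C#4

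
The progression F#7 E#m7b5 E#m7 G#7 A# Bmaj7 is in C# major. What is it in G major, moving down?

C# major down to G major is an augmented fourth; each chord root moves by that interval while the quality stays the same.
F#7: root F# down an augmented fourth → C, giving C7.
E#m7b5: root E# down an augmented fourth → B, giving Bm7b5.
E#m7: root E# down an augmented fourth → B, giving Bm7.
G#7: root G# down an augmented fourth → D, giving D7.
A#: root A# down an augmented fourth → E, giving E.
Bmaj7: root B down an augmented fourth → F, giving Fmaj7.

C7 Bm7b5 Bm7 D7 E Fmaj7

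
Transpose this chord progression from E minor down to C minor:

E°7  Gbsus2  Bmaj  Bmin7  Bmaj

E minor down to C minor is a major third; each chord root moves by that interval while the quality stays the same.
E°7: root E down a major third → C, giving C°7.
Gbsus2: root Gb down a major third → Ebb, giving Ebbsus2.
Bmaj: root B down a major third → G, giving Gmaj.
Bmin7: root B down a major third → G, giving Gmin7.
Bmaj: root B down a major third → G, giving Gmaj.

C°7 Ebbsus2 Gmaj Gmin7 Gmaj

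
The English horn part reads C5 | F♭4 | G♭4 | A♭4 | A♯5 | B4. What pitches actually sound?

F4 Bbb3 Cb4 Db4 D#5 E4

Written C4 on the English horn sounds as F3, a perfect fifth lower; apply that shift to every note.
C5 -> F4
Fb4 -> Bbb3
Gb4 -> Cb4
Ab4 -> Db4
A#5 -> D#5
B4 -> E4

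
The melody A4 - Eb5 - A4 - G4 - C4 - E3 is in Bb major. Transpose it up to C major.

B4 F5 B4 A4 D4 F#3

From Bb up to C is a major second; apply that to each pitch.
A4 to B4
Eb5 to F5
A4 to B4
G4 to A4
C4 to D4
E3 to F#3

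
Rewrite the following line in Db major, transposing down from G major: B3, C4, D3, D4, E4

F3 Gb3 Ab2 Ab3 Bb3

G major to Db major down is an augmented fourth, so every note moves down by that interval.
B3 to F3
C4 to Gb3
D3 to Ab2
D4 to Ab3
E4 to Bb3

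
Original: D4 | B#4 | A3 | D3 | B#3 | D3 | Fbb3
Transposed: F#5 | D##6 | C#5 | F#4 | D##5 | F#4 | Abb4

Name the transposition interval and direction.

up a major tenth

From D4 to F#5 is 10 letter names — a tenth of some quality.
D4 to F#5 is 16 semitones, which makes it a major tenth; the second version is higher, so the direction is up.
Checking another pair — Fbb3 → Abb4 — gives the same interval.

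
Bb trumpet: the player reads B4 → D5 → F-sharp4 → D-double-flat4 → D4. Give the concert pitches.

A4 C5 E4 Cbb4 C4

The Bb trumpet sounds a major second below written, so transpose each written note down a major second.
B4 -> A4
D5 -> C5
F#4 -> E4
Dbb4 -> Cbb4
D4 -> C4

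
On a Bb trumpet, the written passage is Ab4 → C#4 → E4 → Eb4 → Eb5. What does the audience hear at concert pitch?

The Bb trumpet sounds a major second below written, so transpose each written note down a major second.
Ab4 gives Gb4
C#4 gives B3
E4 gives D4
Eb4 gives Db4
Eb5 gives Db5

Gb4 B3 D4 Db4 Db5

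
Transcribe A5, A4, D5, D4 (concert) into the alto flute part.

Written C4 sounds as G3 on the alto flute, so concert pitches are written a perfect fourth up.
A5 -> D6
A4 -> D5
D5 -> G5
D4 -> G4

D6 D5 G5 G4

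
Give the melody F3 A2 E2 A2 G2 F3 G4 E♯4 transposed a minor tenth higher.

Ab4 C4 G3 C4 Bb3 Ab4 Bb5 G#5

F3 -> Ab4
A2 -> C4
E2 -> G3
A2 -> C4
G2 -> Bb3
F3 -> Ab4
G4 -> Bb5
E#4 -> G#5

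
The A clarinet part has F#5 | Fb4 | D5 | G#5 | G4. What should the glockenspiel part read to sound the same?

D#3 Db2 B2 E#3 E2

First find concert pitch: the A clarinet sounds a minor third below written, so F#5 Fb4 D5 G#5 G4 sounds D#5 Db4 B4 E#5 E4.
Then write for glockenspiel: it sounds a perfect fifteenth above written, so the part must be a perfect fifteenth below concert.
D#5 → D#3
Db4 → Db2
B4 → B2
E#5 → E#3
E4 → E2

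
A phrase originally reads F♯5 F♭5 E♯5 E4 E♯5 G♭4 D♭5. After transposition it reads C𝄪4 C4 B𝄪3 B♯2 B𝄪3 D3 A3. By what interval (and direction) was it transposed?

down a diminished eleventh

From F#5 to C##4 is 11 letter names — an eleventh of some quality.
C##4 to F#5 is 16 semitones, which makes it a diminished eleventh; the second version is lower, so the direction is down.
Checking another pair — Db5 → A3 — gives the same interval.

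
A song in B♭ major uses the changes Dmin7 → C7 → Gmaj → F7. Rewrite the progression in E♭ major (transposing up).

B♭ major up to E♭ major is a perfect fourth; each chord root moves by that interval while the quality stays the same.
Dmin7: root D up a perfect fourth → G, giving Gmin7.
C7: root C up a perfect fourth → F, giving F7.
Gmaj: root G up a perfect fourth → C, giving Cmaj.
F7: root F up a perfect fourth → Bb, giving Bb7.

Gmin7 F7 Cmaj Bb7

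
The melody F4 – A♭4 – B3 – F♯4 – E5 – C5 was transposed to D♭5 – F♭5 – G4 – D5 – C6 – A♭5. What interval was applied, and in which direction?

From F4 to Db5 is 6 letter names — a sixth of some quality.
F4 to Db5 is 8 semitones, which makes it a minor sixth; the second version is higher, so the direction is up.
Checking another pair — C5 → Ab5 — gives the same interval.

up a minor sixth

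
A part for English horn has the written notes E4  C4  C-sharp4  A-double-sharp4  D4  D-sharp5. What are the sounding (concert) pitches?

A3 F3 F#3 D##4 G3 G#4

Written C4 on the English horn sounds as F3, a perfect fifth lower; apply that shift to every note.
E4 gives A3
C4 gives F3
C#4 gives F#3
A##4 gives D##4
D4 gives G3
D#5 gives G#4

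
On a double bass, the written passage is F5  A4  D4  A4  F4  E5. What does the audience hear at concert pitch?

Written C4 on the double bass sounds as C3, a perfect octave lower; apply that shift to every note.
F5 → F4
A4 → A3
D4 → D3
A4 → A3
F4 → F3
E5 → E4

F4 A3 D3 A3 F3 E4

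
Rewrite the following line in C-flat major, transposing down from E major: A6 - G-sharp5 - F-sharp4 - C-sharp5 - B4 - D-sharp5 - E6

From E down to C-flat is an augmented third; apply that to each pitch.
A6 gives Fb6
G#5 gives Eb5
F#4 gives Db4
C#5 gives Ab4
B4 gives Gb4
D#5 gives Bb4
E6 gives Cb6

Fb6 Eb5 Db4 Ab4 Gb4 Bb4 Cb6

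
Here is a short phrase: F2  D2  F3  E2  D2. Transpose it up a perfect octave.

F2: an octave up reaches F, and 12 semitones makes it F3.
D2 up a perfect octave is D3.
A perfect octave up from F3 gives F4.
A perfect octave up from E2 gives E3.
A perfect octave up from D2 gives D3.

F3 D3 F4 E3 D3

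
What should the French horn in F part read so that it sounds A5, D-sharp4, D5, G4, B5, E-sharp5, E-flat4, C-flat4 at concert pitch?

E6 A#4 A5 D5 F#6 B#5 Bb4 Gb4

The French horn in F sounds a perfect fifth below written, so the written part must be a perfect fifth above concert — transpose each note up.
A5 -> E6
D#4 -> A#4
D5 -> A5
G4 -> D5
B5 -> F#6
E#5 -> B#5
Eb4 -> Bb4
Cb4 -> Gb4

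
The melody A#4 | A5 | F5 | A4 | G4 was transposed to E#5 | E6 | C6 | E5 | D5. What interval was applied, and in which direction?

From A#4 to E#5 is 5 letter names — a fifth of some quality.
A#4 to E#5 is 7 semitones, which makes it a perfect fifth; the second version is higher, so the direction is up.
Checking another pair — G4 → D5 — gives the same interval.

up a perfect fifth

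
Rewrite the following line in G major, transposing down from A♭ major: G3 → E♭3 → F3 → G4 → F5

F#3 D3 E3 F#4 E5

A♭ major to G major down is a minor second, so every note moves down by that interval.
G3 to F#3
Eb3 to D3
F3 to E3
G4 to F#4
F5 to E5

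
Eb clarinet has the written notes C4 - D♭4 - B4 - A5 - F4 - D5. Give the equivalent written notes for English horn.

First find concert pitch: the Eb clarinet sounds a minor third above written, so C4 D♭4 B4 A5 F4 D5 sounds Eb4 Fb4 D5 C6 Ab4 F5.
Then write for English horn: it sounds a perfect fifth below written, so the part must be a perfect fifth above concert.
Eb4 → Bb4
Fb4 → Cb5
D5 → A5
C6 → G6
Ab4 → Eb5
F5 → C6

Bb4 Cb5 A5 G6 Eb5 C6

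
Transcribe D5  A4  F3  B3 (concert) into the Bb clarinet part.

Written C4 sounds as Bb3 on the Bb clarinet, so concert pitches are written a major second up.
D5 gives E5
A4 gives B4
F3 gives G3
B3 gives C#4

E5 B4 G3 C#4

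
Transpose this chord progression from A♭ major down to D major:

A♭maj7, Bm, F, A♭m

Dmaj7 E#m B Dm

A♭ major down to D major is a diminished fifth; each chord root moves by that interval while the quality stays the same.
A♭maj7: root A♭ down a diminished fifth → D, giving Dmaj7.
Bm: root B down a diminished fifth → E#, giving E#m.
F: root F down a diminished fifth → B, giving B.
A♭m: root A♭ down a diminished fifth → D, giving Dm.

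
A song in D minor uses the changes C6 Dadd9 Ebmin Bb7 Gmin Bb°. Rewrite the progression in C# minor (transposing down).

D minor down to C# minor is a minor second; each chord root moves by that interval while the quality stays the same.
C6: root C down a minor second → B, giving B6.
Dadd9: root D down a minor second → C#, giving C#add9.
Ebmin: root Eb down a minor second → D, giving Dmin.
Bb7: root Bb down a minor second → A, giving A7.
Gmin: root G down a minor second → F#, giving F#min.
Bb°: root Bb down a minor second → A, giving A°.

B6 C#add9 Dmin A7 F#min A°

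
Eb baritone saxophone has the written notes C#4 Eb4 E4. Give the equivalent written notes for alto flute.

A2 Cb3 C3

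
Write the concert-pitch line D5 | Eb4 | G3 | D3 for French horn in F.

A5 Bb4 D4 A3

The French horn in F sounds a perfect fifth below written, so the written part must be a perfect fifth above concert — transpose each note up.
D5 to A5
Eb4 to Bb4
G3 to D4
D3 to A3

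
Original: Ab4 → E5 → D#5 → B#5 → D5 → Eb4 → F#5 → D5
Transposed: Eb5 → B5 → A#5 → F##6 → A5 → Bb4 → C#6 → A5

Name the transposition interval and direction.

up a perfect fifth

Take the first pair: Ab4 → Eb5. A to E spans 5 letter names, so the interval is some kind of fifth.
Ab4 to Eb5 is 7 semitones, which makes it a perfect fifth; the second version is higher, so the direction is up.
Checking another pair — D5 → A5 — gives the same interval.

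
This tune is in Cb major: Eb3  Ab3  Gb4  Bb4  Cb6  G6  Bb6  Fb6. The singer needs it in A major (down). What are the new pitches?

C#3 F#3 E4 G#4 A5 E#6 G#6 D6

From Cb down to A is a diminished third; apply that to each pitch.
Eb3 to C#3
Ab3 to F#3
Gb4 to E4
Bb4 to G#4
Cb6 to A5
G6 to E#6
Bb6 to G#6
Fb6 to D6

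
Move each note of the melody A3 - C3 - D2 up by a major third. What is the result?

C#4 E3 F#2

A3: a third up reaches C, and 4 semitones makes it C#4.
C3: a third up reaches E, and 4 semitones makes it E3.
D2 up a major third is F#2.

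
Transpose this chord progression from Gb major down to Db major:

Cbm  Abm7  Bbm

Gbm Ebm7 Fm

Gb major down to Db major is a perfect fourth; each chord root moves by that interval while the quality stays the same.
Cbm: root Cb down a perfect fourth → Gb, giving Gbm.
Abm7: root Ab down a perfect fourth → Eb, giving Ebm7.
Bbm: root Bb down a perfect fourth → F, giving Fm.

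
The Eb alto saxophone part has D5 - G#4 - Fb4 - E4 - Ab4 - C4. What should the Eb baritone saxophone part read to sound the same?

First find concert pitch: the Eb alto saxophone sounds a major sixth below written, so D5 G#4 Fb4 E4 Ab4 C4 sounds F4 B3 Abb3 G3 Cb4 Eb3.
Then write for Eb baritone saxophone: it sounds a major thirteenth below written, so the part must be a major thirteenth above concert.
F4 → D6
B3 → G#5
Abb3 → Fb5
G3 → E5
Cb4 → Ab5
Eb3 → C5

D6 G#5 Fb5 E5 Ab5 C5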